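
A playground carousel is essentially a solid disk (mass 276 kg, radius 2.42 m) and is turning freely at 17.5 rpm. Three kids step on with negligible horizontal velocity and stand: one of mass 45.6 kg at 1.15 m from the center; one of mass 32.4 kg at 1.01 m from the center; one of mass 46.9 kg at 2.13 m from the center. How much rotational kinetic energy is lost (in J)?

No external torque acts about the center; L_before = L_after.
I_p = ½(276)(2.42)² = 808.2 kg·m².
Added inertia Σmr² = (45.6)(1.15)² + (32.4)(1.01)² + (46.9)(2.13)² = 306.1 kg·m²; I_f = 808.2 + 306.1 = 1114 kg·m².
ω_f = I_p ω_i / I_f = (808.2)(17.5) / 1114 = 12.69 rpm.
KE_i = ½(808.2)(1.833 rad/s)² = 1357 J; KE_f = ½(1114)(1.329)² = 984.3 J.

energy lost ≈ 373 J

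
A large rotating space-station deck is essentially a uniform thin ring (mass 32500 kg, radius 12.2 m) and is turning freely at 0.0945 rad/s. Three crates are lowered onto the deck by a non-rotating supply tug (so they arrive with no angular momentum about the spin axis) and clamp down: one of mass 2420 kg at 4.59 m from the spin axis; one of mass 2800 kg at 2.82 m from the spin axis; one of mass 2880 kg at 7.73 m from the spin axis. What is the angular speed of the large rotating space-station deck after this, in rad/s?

The added mass arrives with no angular momentum about the spin axis, and any external torque about the spin axis is negligible, so the system's angular momentum is conserved.
I_p = (32500)(12.2)² = 4.837e+06 kg·m².
Added inertia Σmr² = (2420)(4.59)² + (2800)(2.82)² + (2880)(7.73)² = 2.453e+05 kg·m²; I_f = 4.837e+06 + 2.453e+05 = 5.083e+06 kg·m².
ω_f = I_p ω_i / I_f = (4.837e+06)(0.0945) / 5.083e+06 = 0.08994 rad/s.

ω_f ≈ 0.0899 rad/s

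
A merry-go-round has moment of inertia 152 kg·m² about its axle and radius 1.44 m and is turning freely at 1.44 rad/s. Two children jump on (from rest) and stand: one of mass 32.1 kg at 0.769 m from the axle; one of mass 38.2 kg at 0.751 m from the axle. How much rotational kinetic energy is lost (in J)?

energy lost ≈ 33.2 J

No external torque acts about the axle; L_before = L_after.
Added inertia Σmr² = (32.1)(0.769)² + (38.2)(0.751)² = 40.53 kg·m²; I_f = 152.0 + 40.53 = 192.5 kg·m².
ω_f = I_p ω_i / I_f = (152.0)(1.44) / 192.5 = 1.137 rad/s.
KE_i = ½(152.0)(1.440 rad/s)² = 157.6 J; KE_f = ½(192.5)(1.137)² = 124.4 J.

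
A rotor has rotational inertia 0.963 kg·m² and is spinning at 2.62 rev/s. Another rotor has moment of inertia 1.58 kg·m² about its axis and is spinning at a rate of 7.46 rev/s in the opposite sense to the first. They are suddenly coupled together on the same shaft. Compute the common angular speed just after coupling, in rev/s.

|ω_f| ≈ 3.64 rev/s

The coupling torques are internal; angular momentum about the shared axis is conserved.
Taking A's sense as positive: L = (0.9630)(2.62) − (1.580)(7.46) = -9.264 kg·m²·rev/s.
Combined I = 0.9630 + 1.580 = 2.543 kg·m².
ω_f = L / I = -9.264 / 2.543 = -3.643 rev/s.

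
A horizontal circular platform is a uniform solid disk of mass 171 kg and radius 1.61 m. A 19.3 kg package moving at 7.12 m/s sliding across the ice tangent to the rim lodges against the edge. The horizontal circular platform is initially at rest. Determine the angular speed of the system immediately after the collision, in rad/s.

|ω_f| ≈ 0.814 rad/s

The axle reaction passes through the central axle and exerts no torque about it; angular momentum about the central axle is conserved through the impact.
I_p = ½(171)(1.61)² = 221.6 kg·m². Taking the sense of the package's angular momentum as positive, L_{package} = m v R = (19.3)(7.12)(1.61) = 221.2 kg·m²/s.
L_i = 0 + 221.2 = 221.2 kg·m²/s.
After sticking, I_f = I_p + m R² = 221.6 + (19.3)(1.61)² = 271.7 kg·m².
ω_f = L_i / I_f = 221.2 / 271.7 = 0.8144 rad/s.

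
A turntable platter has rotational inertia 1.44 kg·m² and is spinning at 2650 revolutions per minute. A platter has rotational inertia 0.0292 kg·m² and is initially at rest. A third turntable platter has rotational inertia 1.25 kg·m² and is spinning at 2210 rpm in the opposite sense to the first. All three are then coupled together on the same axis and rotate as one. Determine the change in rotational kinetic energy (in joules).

The coupling torques are internal; angular momentum about the shared axis is conserved.
Taking A's sense as positive: L = (1.440)(2650) − (1.250)(2210) = 1054 kg·m²·rpm.
Combined I = 1.440 + 0.02920 + 1.250 = 2.719 kg·m².
ω_f = L / I = 1054 / 2.719 = 387.4 rpm.
KE_i = ½ΣIω² = 88920 J; KE_f = ½(2.719)(40.57)² = 2238 J.

ΔKE ≈ -86700 J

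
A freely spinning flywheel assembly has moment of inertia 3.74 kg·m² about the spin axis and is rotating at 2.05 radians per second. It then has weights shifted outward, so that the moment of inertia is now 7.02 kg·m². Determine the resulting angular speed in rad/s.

ω₂ ≈ 1.09 rad/s

With no external torque about the axis, L is conserved: I₁ω₁ = I₂ω₂.
ω₂ = I₁ω₁ / I₂ = (3.740)(2.05 rad/s) / (7.020) = 1.092 rad/s.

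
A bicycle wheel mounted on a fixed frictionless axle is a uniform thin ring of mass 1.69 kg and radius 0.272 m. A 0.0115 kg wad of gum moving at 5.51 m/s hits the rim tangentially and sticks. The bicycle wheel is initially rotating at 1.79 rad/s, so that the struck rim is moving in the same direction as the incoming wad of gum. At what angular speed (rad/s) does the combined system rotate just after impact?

The axle reaction passes through the axle and exerts no torque about it; angular momentum about the axle is conserved through the impact.
I_p = (1.69)(0.272)² = 0.1250 kg·m². Taking the sense of the wad of gum's angular momentum as positive, L_{wad} = m v R = (0.0115)(5.51)(0.272) = 0.01724 kg·m²/s.
L_i = +I_p ω_p + m v R = +(0.1250)(1.79) + 0.01724 = 0.2410 kg·m²/s.
After sticking, I_f = I_p + m R² = 0.1250 + (0.0115)(0.272)² = 0.1259 kg·m².
ω_f = L_i / I_f = 0.2410 / 0.1259 = 1.915 rad/s.

|ω_f| ≈ 1.91 rad/s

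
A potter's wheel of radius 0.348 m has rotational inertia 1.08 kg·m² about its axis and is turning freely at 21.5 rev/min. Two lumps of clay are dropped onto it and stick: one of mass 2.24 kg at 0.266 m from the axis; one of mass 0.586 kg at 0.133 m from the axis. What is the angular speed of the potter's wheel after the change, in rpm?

The added mass arrives with no angular momentum about the axis, and any external torque about the axis is negligible, so the system's angular momentum is conserved.
Added inertia Σmr² = (2.24)(0.266)² + (0.586)(0.133)² = 0.1689 kg·m²; I_f = 1.080 + 0.1689 = 1.249 kg·m².
ω_f = I_p ω_i / I_f = (1.080)(21.5) / 1.249 = 18.59 rpm.

ω_f ≈ 18.6 rpm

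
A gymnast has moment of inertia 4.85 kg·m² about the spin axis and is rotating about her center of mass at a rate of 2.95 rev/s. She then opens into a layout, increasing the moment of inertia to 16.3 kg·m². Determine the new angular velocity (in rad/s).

ω₂ ≈ 5.52 rad/s

Angular momentum about the spin axis is conserved since the torque about it is zero.
ω₂ = I₁ω₁ / I₂ = (4.850)(2.95 rev/s) / (16.30) = 0.8778 rev/s = 5.515 rad/s.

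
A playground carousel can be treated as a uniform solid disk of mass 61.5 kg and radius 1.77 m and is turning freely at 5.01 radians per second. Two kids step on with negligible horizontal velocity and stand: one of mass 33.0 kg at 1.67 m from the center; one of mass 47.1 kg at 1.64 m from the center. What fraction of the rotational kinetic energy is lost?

The added mass arrives with no angular momentum about the center, and any external torque about the center is negligible, so the system's angular momentum is conserved.
I_p = ½(61.5)(1.77)² = 96.34 kg·m².
Added inertia Σmr² = (33.0)(1.67)² + (47.1)(1.64)² = 218.7 kg·m²; I_f = 96.34 + 218.7 = 315.1 kg·m².
ω_f = I_p ω_i / I_f = (96.34)(5.01) / 315.1 = 1.532 rad/s.
KE_i = ½(96.34)(5.010 rad/s)² = 1209 J; KE_f = ½(315.1)(1.532)² = 369.7 J.
Fraction lost = 0.6942.

fraction ≈ 0.694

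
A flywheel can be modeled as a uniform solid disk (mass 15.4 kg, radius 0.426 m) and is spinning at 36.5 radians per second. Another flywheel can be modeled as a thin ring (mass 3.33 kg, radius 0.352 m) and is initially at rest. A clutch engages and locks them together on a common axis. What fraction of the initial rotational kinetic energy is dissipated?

The coupling torques are internal; angular momentum about the shared axis is conserved.
Moments of inertia: I_A = ½(15.4)(0.426)² = 1.397 kg·m²; I_B = (3.33)(0.352)² = 0.4126 kg·m².
Taking A's sense as positive: L = (1.397)(36.5) = 51.00 kg·m²·rad/s.
Combined I = 1.397 + 0.4126 = 1.810 kg·m².
ω_f = L / I = 51.00 / 1.810 = 28.18 rad/s.
KE_i = ½ΣIω² = 930.8 J; KE_f = ½(1.810)(28.18)² = 718.6 J.
Fraction dissipated = (KE_i − KE_f)/KE_i = 0.2280.

fraction ≈ 0.228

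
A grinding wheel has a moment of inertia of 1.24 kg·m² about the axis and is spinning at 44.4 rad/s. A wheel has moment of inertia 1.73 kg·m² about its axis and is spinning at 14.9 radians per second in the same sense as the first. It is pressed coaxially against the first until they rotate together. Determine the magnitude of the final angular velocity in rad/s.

|ω_f| ≈ 27.2 rad/s

The coupling torques are internal; angular momentum about the shared axis is conserved.
Taking A's sense as positive: L = (1.240)(44.4) + (1.730)(14.9) = 80.83 kg·m²·rad/s.
Combined I = 1.240 + 1.730 = 2.970 kg·m².
ω_f = L / I = 80.83 / 2.970 = 27.22 rad/s.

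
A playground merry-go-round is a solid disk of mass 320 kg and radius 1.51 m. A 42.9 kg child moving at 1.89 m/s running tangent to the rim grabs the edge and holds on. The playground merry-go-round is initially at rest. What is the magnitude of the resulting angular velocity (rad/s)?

|ω_f| ≈ 0.265 rad/s

About the axle the impulsive forces during the collision are internal, so angular momentum about that axis is conserved.
I_p = ½(320)(1.51)² = 364.8 kg·m². Taking the sense of the child's angular momentum as positive, L_{child} = m v R = (42.9)(1.89)(1.51) = 122.4 kg·m²/s.
L_i = 0 + 122.4 = 122.4 kg·m²/s.
After sticking, I_f = I_p + m R² = 364.8 + (42.9)(1.51)² = 462.6 kg·m².
ω_f = L_i / I_f = 122.4 / 462.6 = 0.2646 rad/s.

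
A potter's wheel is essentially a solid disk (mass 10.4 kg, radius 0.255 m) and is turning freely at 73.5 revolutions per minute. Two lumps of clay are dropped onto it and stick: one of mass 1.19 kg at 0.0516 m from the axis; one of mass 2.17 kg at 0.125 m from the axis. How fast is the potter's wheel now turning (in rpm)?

ω_f ≈ 66.2 rpm

The added mass arrives with no angular momentum about the axis, and any external torque about the axis is negligible, so the system's angular momentum is conserved.
I_p = ½(10.4)(0.255)² = 0.3381 kg·m².
Added inertia Σmr² = (1.19)(0.0516)² + (2.17)(0.125)² = 0.03707 kg·m²; I_f = 0.3381 + 0.03707 = 0.3752 kg·m².
ω_f = I_p ω_i / I_f = (0.3381)(73.5) / 0.3752 = 66.24 rpm.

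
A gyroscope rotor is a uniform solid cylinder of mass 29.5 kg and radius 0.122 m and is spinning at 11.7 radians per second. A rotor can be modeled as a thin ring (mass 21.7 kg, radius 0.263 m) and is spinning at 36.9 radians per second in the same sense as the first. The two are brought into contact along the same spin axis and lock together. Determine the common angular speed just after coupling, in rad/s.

No external torque acts about the common axis, so total angular momentum is conserved.
Moments of inertia: I_A = ½(29.5)(0.122)² = 0.2195 kg·m²; I_B = (21.7)(0.263)² = 1.501 kg·m².
Taking A's sense as positive: L = (0.2195)(11.7) + (1.501)(36.9) = 57.95 kg·m²·rad/s.
Combined I = 0.2195 + 1.501 = 1.721 kg·m².
ω_f = L / I = 57.95 / 1.721 = 33.68 rad/s.

|ω_f| ≈ 33.7 rad/s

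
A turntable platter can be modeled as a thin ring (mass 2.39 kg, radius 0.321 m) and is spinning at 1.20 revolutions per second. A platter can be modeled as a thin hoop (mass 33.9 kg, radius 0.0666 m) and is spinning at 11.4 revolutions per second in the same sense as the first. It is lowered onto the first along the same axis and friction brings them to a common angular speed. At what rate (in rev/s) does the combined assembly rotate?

No external torque acts about the common axis, so total angular momentum is conserved.
Moments of inertia: I_A = (2.39)(0.321)² = 0.2463 kg·m²; I_B = (33.9)(0.0666)² = 0.1504 kg·m².
Taking A's sense as positive: L = (0.2463)(1.20) + (0.1504)(11.4) = 2.010 kg·m²·rev/s.
Combined I = 0.2463 + 0.1504 = 0.3966 kg·m².
ω_f = L / I = 2.010 / 0.3966 = 5.067 rev/s.

|ω_f| ≈ 5.07 rev/s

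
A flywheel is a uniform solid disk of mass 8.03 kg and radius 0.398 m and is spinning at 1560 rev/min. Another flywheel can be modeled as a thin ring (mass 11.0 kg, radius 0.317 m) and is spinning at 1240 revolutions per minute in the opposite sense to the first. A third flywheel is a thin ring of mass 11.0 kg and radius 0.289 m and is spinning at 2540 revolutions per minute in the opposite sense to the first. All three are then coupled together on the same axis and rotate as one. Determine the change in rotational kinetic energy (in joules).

ΔKE ≈ -35100 J

No external torque acts about the common axis, so total angular momentum is conserved.
Moments of inertia: I_A = ½(8.03)(0.398)² = 0.6360 kg·m²; I_B = (11.0)(0.317)² = 1.105 kg·m²; I_C = (11.0)(0.289)² = 0.9187 kg·m².
Taking A's sense as positive: L = (0.6360)(1560) − (1.105)(1240) − (0.9187)(2540) = -2712 kg·m²·rpm.
Combined I = 0.6360 + 1.105 + 0.9187 = 2.660 kg·m².
ω_f = L / I = -2712 / 2.660 = -1020 rpm.
KE_i = ½ΣIω² = 50310 J; KE_f = ½(2.660)(106.8)² = 15160 J.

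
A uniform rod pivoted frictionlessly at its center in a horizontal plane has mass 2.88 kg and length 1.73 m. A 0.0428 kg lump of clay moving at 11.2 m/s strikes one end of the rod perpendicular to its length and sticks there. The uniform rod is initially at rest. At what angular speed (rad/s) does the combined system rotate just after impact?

The axle reaction passes through the pivot and exerts no torque about it; angular momentum about the pivot is conserved through the impact.
I_p = (1/12)(2.88)(1.73)² = 0.7183 kg·m². Taking the sense of the lump of clay's angular momentum as positive, L_{lump} = m v R = (0.0428)(11.2)(1.73/2) = 0.4146 kg·m²/s.
L_i = 0 + 0.4146 = 0.4146 kg·m²/s.
After sticking, I_f = I_p + m R² = 0.7183 + (0.0428)(1.73/2)² = 0.7503 kg·m².
ω_f = L_i / I_f = 0.4146 / 0.7503 = 0.5526 rad/s.

|ω_f| ≈ 0.553 rad/s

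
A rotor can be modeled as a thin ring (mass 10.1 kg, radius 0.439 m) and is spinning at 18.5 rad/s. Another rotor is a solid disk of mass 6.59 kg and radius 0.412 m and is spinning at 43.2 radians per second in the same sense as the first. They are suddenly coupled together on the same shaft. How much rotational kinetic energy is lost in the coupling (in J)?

No external torque acts about the common axis, so total angular momentum is conserved.
Moments of inertia: I_A = (10.1)(0.439)² = 1.946 kg·m²; I_B = ½(6.59)(0.412)² = 0.5593 kg·m².
Taking A's sense as positive: L = (1.946)(18.5) + (0.5593)(43.2) = 60.17 kg·m²·rad/s.
Combined I = 1.946 + 0.5593 = 2.506 kg·m².
ω_f = L / I = 60.17 / 2.506 = 24.01 rad/s.
KE_i = ½ΣIω² = 855.0 J; KE_f = ½(2.506)(24.01)² = 722.5 J.

ΔKE lost ≈ 133 J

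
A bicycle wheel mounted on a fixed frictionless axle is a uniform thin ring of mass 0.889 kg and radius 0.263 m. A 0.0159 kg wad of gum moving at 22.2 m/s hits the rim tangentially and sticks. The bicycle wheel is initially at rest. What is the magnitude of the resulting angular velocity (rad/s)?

|ω_f| ≈ 1.48 rad/s

The axle reaction passes through the axle and exerts no torque about it; angular momentum about the axle is conserved through the impact.
I_p = (0.889)(0.263)² = 0.06149 kg·m². Taking the sense of the wad of gum's angular momentum as positive, L_{wad} = m v R = (0.0159)(22.2)(0.263) = 0.09283 kg·m²/s.
L_i = 0 + 0.09283 = 0.09283 kg·m²/s.
After sticking, I_f = I_p + m R² = 0.06149 + (0.0159)(0.263)² = 0.06259 kg·m².
ω_f = L_i / I_f = 0.09283 / 0.06259 = 1.483 rad/s.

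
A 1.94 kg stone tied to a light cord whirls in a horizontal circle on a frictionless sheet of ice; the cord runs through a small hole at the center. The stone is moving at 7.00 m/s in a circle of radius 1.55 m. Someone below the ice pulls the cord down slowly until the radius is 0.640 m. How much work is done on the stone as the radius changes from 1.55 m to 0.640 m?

The only horizontal force on the mass is along the cord (radial), so it exerts no torque about the hole and angular momentum m v r is conserved.
v₂ = v₁ r₁ / r₂ = (7.00)(1.55) / (0.640) = 16.95 m/s.
W = ΔKE = ½m(v₂² − v₁²) = 231.3 J.

W ≈ 231 J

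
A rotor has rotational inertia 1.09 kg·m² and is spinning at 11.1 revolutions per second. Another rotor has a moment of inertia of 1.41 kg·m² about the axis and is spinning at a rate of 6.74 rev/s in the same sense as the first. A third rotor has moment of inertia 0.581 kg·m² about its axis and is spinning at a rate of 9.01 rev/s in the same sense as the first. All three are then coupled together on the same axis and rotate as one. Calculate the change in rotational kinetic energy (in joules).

The coupling torques are internal; angular momentum about the shared axis is conserved.
Taking A's sense as positive: L = (1.090)(11.1) + (1.410)(6.74) + (0.5810)(9.01) = 26.84 kg·m²·rev/s.
Combined I = 1.090 + 1.410 + 0.5810 = 3.081 kg·m².
ω_f = L / I = 26.84 / 3.081 = 8.711 rev/s.
KE_i = ½ΣIω² = 4846 J; KE_f = ½(3.081)(54.73)² = 4614 J.

ΔKE ≈ -232 J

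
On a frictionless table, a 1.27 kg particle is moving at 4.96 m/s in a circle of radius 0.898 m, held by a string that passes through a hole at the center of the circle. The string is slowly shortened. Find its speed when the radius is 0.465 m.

v₂ ≈ 9.58 m/s

Central (radial) force ⇒ zero torque about the center ⇒ m v r is constant.
v₂ = v₁ r₁ / r₂ = (4.96)(0.898) / (0.465) = 9.579 m/s.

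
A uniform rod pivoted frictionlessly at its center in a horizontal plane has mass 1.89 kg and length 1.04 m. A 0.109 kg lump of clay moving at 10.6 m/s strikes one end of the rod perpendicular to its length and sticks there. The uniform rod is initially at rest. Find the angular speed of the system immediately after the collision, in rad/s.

|ω_f| ≈ 3.01 rad/s

The axle reaction passes through the pivot and exerts no torque about it; angular momentum about the pivot is conserved through the impact.
I_p = (1/12)(1.89)(1.04)² = 0.1704 kg·m². Taking the sense of the lump of clay's angular momentum as positive, L_{lump} = m v R = (0.109)(10.6)(1.04/2) = 0.6008 kg·m²/s.
L_i = 0 + 0.6008 = 0.6008 kg·m²/s.
After sticking, I_f = I_p + m R² = 0.1704 + (0.109)(1.04/2)² = 0.1998 kg·m².
ω_f = L_i / I_f = 0.6008 / 0.1998 = 3.007 rad/s.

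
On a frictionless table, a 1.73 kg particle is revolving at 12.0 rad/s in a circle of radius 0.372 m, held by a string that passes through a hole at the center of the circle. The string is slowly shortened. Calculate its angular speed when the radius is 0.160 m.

ω₂ ≈ 64.9 rad/s

The constraining force is radial, so m r² ω about the center is conserved.
ω₂ = ω₁ (r₁/r₂)² = (12.0)(0.372/0.160)² = 64.87 rad/s.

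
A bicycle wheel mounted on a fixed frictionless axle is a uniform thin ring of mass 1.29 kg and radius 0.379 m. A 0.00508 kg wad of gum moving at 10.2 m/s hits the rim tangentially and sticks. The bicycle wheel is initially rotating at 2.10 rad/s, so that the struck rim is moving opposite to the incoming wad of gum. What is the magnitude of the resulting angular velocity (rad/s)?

About the axle the impulsive forces during the collision are internal, so angular momentum about that axis is conserved.
I_p = (1.29)(0.379)² = 0.1853 kg·m². Taking the sense of the wad of gum's angular momentum as positive, L_{wad} = m v R = (0.00508)(10.2)(0.379) = 0.01964 kg·m²/s.
L_i = −I_p ω_p + m v R = −(0.1853)(2.10) + 0.01964 = -0.3695 kg·m²/s.
After sticking, I_f = I_p + m R² = 0.1853 + (0.00508)(0.379)² = 0.1860 kg·m².
ω_f = L_i / I_f = -0.3695 / 0.1860 = -1.986 rad/s.

|ω_f| ≈ 1.99 rad/s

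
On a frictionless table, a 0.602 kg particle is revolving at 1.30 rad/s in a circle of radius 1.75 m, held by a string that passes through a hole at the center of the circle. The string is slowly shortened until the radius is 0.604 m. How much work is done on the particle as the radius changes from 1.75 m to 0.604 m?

The constraining force is radial, so m r² ω about the center is conserved.
ω₂ = ω₁ (r₁/r₂)² = (1.30)(1.75/0.604)² = 10.91 rad/s.
W = ΔKE = ½m(v₂² − v₁²) = 11.52 J.

W ≈ 11.5 J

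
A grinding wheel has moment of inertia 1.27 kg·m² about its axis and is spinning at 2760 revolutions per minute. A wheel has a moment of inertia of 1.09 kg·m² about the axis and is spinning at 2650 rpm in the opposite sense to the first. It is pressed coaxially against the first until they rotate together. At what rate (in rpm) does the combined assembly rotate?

|ω_f| ≈ 261 rpm

The coupling torques are internal; angular momentum about the shared axis is conserved.
Taking A's sense as positive: L = (1.270)(2760) − (1.090)(2650) = 616.7 kg·m²·rpm.
Combined I = 1.270 + 1.090 = 2.360 kg·m².
ω_f = L / I = 616.7 / 2.360 = 261.3 rpm.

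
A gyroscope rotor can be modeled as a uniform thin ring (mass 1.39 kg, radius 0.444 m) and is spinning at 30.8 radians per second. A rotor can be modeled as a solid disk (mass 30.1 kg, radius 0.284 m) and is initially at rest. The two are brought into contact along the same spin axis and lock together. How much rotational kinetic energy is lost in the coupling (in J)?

ΔKE lost ≈ 106 J

No external torque acts about the common axis, so total angular momentum is conserved.
Moments of inertia: I_A = (1.39)(0.444)² = 0.2740 kg·m²; I_B = ½(30.1)(0.284)² = 1.214 kg·m².
Taking A's sense as positive: L = (0.2740)(30.8) = 8.440 kg·m²·rad/s.
Combined I = 0.2740 + 1.214 = 1.488 kg·m².
ω_f = L / I = 8.440 / 1.488 = 5.672 rad/s.
KE_i = ½ΣIω² = 130.0 J; KE_f = ½(1.488)(5.672)² = 23.94 J.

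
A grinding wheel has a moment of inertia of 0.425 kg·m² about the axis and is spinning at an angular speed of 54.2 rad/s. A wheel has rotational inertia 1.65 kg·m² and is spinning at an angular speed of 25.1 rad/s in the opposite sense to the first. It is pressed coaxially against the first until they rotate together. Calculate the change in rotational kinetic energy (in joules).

ΔKE ≈ -1060 J

The coupling torques are internal; angular momentum about the shared axis is conserved.
Taking A's sense as positive: L = (0.4250)(54.2) − (1.650)(25.1) = -18.38 kg·m²·rad/s.
Combined I = 0.4250 + 1.650 = 2.075 kg·m².
ω_f = L / I = -18.38 / 2.075 = -8.858 rad/s.
KE_i = ½ΣIω² = 1144 J; KE_f = ½(2.075)(8.858)² = 81.40 J.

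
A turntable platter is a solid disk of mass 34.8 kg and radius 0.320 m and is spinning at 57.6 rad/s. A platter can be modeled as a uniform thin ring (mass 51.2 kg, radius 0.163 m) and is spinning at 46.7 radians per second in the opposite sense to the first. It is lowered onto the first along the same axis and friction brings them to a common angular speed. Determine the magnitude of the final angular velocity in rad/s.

The coupling torques are internal; angular momentum about the shared axis is conserved.
Moments of inertia: I_A = ½(34.8)(0.320)² = 1.782 kg·m²; I_B = (51.2)(0.163)² = 1.360 kg·m².
Taking A's sense as positive: L = (1.782)(57.6) − (1.360)(46.7) = 39.10 kg·m²·rad/s.
Combined I = 1.782 + 1.360 = 3.142 kg·m².
ω_f = L / I = 39.10 / 3.142 = 12.44 rad/s.

|ω_f| ≈ 12.4 rad/s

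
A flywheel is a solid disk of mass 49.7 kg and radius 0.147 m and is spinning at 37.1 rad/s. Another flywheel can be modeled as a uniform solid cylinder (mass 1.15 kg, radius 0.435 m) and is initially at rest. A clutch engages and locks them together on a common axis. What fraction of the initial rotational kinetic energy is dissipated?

fraction ≈ 0.168

The coupling torques are internal; angular momentum about the shared axis is conserved.
Moments of inertia: I_A = ½(49.7)(0.147)² = 0.5370 kg·m²; I_B = ½(1.15)(0.435)² = 0.1088 kg·m².
Taking A's sense as positive: L = (0.5370)(37.1) = 19.92 kg·m²·rad/s.
Combined I = 0.5370 + 0.1088 = 0.6458 kg·m².
ω_f = L / I = 19.92 / 0.6458 = 30.85 rad/s.
KE_i = ½ΣIω² = 369.6 J; KE_f = ½(0.6458)(30.85)² = 307.3 J.
Fraction dissipated = (KE_i − KE_f)/KE_i = 0.1685.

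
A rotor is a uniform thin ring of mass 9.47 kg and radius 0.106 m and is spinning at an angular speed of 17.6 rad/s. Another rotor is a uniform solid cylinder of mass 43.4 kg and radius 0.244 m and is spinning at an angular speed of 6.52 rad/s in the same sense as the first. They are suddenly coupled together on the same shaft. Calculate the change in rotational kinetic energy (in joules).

The coupling torques are internal; angular momentum about the shared axis is conserved.
Moments of inertia: I_A = (9.47)(0.106)² = 0.1064 kg·m²; I_B = ½(43.4)(0.244)² = 1.292 kg·m².
Taking A's sense as positive: L = (0.1064)(17.6) + (1.292)(6.52) = 10.30 kg·m²·rad/s.
Combined I = 0.1064 + 1.292 = 1.398 kg·m².
ω_f = L / I = 10.30 / 1.398 = 7.363 rad/s.
KE_i = ½ΣIω² = 43.94 J; KE_f = ½(1.398)(7.363)² = 37.91 J.

ΔKE ≈ -6.03 J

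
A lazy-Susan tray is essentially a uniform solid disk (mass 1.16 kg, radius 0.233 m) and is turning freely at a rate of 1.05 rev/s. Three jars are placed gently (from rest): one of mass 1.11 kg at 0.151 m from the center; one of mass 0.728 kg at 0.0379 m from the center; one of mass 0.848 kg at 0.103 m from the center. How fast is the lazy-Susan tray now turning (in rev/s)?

ω_f ≈ 0.495 rev/s

No external torque acts about the center; L_before = L_after.
I_p = ½(1.16)(0.233)² = 0.03149 kg·m².
Added inertia Σmr² = (1.11)(0.151)² + (0.728)(0.0379)² + (0.848)(0.103)² = 0.03535 kg·m²; I_f = 0.03149 + 0.03535 = 0.06684 kg·m².
ω_f = I_p ω_i / I_f = (0.03149)(1.05) / 0.06684 = 0.4947 rev/s.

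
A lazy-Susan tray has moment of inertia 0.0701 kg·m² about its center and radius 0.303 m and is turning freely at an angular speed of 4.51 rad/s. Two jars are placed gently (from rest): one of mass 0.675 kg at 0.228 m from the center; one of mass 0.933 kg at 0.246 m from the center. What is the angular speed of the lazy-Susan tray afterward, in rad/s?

The added mass arrives with no angular momentum about the center, and any external torque about the center is negligible, so the system's angular momentum is conserved.
Added inertia Σmr² = (0.675)(0.228)² + (0.933)(0.246)² = 0.09155 kg·m²; I_f = 0.07010 + 0.09155 = 0.1617 kg·m².
ω_f = I_p ω_i / I_f = (0.07010)(4.51) / 0.1617 = 1.956 rad/s.

ω_f ≈ 1.96 rad/s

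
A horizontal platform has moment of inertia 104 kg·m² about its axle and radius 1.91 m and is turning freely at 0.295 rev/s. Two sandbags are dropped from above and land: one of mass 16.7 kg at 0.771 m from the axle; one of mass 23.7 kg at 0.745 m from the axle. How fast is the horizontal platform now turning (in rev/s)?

ω_f ≈ 0.241 rev/s

The added mass arrives with no angular momentum about the axle, and any external torque about the axle is negligible, so the system's angular momentum is conserved.
Added inertia Σmr² = (16.7)(0.771)² + (23.7)(0.745)² = 23.08 kg·m²; I_f = 104.0 + 23.08 = 127.1 kg·m².
ω_f = I_p ω_i / I_f = (104.0)(0.295) / 127.1 = 0.2414 rev/s.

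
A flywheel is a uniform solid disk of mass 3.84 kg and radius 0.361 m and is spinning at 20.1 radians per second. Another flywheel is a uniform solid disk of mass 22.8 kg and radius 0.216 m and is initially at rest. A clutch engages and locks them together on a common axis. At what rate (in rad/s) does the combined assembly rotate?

|ω_f| ≈ 6.43 rad/s

No external torque acts about the common axis, so total angular momentum is conserved.
Moments of inertia: I_A = ½(3.84)(0.361)² = 0.2502 kg·m²; I_B = ½(22.8)(0.216)² = 0.5319 kg·m².
Taking A's sense as positive: L = (0.2502)(20.1) = 5.029 kg·m²·rad/s.
Combined I = 0.2502 + 0.5319 = 0.7821 kg·m².
ω_f = L / I = 5.029 / 0.7821 = 6.431 rad/s.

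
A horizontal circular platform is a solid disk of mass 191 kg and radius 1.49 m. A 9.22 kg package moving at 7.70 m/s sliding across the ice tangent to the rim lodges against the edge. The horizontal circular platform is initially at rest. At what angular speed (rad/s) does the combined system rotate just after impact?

About the central axle the impulsive forces during the collision are internal, so angular momentum about that axis is conserved.
I_p = ½(191)(1.49)² = 212.0 kg·m². Taking the sense of the package's angular momentum as positive, L_{package} = m v R = (9.22)(7.70)(1.49) = 105.8 kg·m²/s.
L_i = 0 + 105.8 = 105.8 kg·m²/s.
After sticking, I_f = I_p + m R² = 212.0 + (9.22)(1.49)² = 232.5 kg·m².
ω_f = L_i / I_f = 105.8 / 232.5 = 0.4550 rad/s.

|ω_f| ≈ 0.455 rad/s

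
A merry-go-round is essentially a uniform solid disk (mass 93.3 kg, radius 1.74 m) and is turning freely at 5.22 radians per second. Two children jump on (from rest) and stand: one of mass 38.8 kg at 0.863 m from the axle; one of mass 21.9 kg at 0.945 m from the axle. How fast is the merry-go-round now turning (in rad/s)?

ω_f ≈ 3.89 rad/s

The added mass arrives with no angular momentum about the axle, and any external torque about the axle is negligible, so the system's angular momentum is conserved.
I_p = ½(93.3)(1.74)² = 141.2 kg·m².
Added inertia Σmr² = (38.8)(0.863)² + (21.9)(0.945)² = 48.45 kg·m²; I_f = 141.2 + 48.45 = 189.7 kg·m².
ω_f = I_p ω_i / I_f = (141.2)(5.22) / 189.7 = 3.887 rad/s.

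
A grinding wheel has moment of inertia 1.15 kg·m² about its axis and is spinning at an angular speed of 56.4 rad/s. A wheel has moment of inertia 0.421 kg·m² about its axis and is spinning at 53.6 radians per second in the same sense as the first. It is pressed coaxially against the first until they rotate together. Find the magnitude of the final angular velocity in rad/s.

The coupling torques are internal; angular momentum about the shared axis is conserved.
Taking A's sense as positive: L = (1.150)(56.4) + (0.4210)(53.6) = 87.43 kg·m²·rad/s.
Combined I = 1.150 + 0.4210 = 1.571 kg·m².
ω_f = L / I = 87.43 / 1.571 = 55.65 rad/s.

|ω_f| ≈ 55.6 rad/s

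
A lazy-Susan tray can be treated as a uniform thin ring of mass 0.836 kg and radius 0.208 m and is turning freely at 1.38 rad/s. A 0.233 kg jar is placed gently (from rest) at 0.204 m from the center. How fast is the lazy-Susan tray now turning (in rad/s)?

ω_f ≈ 1.09 rad/s

The added mass arrives with no angular momentum about the center, and any external torque about the center is negligible, so the system's angular momentum is conserved.
I_p = (0.836)(0.208)² = 0.03617 kg·m².
Added inertia Σmr² = (0.233)(0.204)² = 0.009697 kg·m²; I_f = 0.03617 + 0.009697 = 0.04587 kg·m².
ω_f = I_p ω_i / I_f = (0.03617)(1.38) / 0.04587 = 1.088 rad/s.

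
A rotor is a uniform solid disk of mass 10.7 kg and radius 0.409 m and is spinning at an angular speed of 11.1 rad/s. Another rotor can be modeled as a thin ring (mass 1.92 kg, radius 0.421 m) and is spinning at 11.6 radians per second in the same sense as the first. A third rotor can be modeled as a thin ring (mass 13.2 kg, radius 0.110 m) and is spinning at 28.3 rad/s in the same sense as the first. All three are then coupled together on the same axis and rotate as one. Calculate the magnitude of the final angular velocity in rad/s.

|ω_f| ≈ 13.2 rad/s

The coupling torques are internal; angular momentum about the shared axis is conserved.
Moments of inertia: I_A = ½(10.7)(0.409)² = 0.8950 kg·m²; I_B = (1.92)(0.421)² = 0.3403 kg·m²; I_C = (13.2)(0.110)² = 0.1597 kg·m².
Taking A's sense as positive: L = (0.8950)(11.1) + (0.3403)(11.6) + (0.1597)(28.3) = 18.40 kg·m²·rad/s.
Combined I = 0.8950 + 0.3403 + 0.1597 = 1.395 kg·m².
ω_f = L / I = 18.40 / 1.395 = 13.19 rad/s.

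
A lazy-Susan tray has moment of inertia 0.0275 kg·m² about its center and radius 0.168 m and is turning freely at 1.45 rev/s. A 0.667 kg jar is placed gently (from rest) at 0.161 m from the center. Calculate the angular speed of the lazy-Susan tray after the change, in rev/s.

ω_f ≈ 0.890 rev/s

No external torque acts about the center; L_before = L_after.
Added inertia Σmr² = (0.667)(0.161)² = 0.01729 kg·m²; I_f = 0.02750 + 0.01729 = 0.04479 kg·m².
ω_f = I_p ω_i / I_f = (0.02750)(1.45) / 0.04479 = 0.8903 rev/s.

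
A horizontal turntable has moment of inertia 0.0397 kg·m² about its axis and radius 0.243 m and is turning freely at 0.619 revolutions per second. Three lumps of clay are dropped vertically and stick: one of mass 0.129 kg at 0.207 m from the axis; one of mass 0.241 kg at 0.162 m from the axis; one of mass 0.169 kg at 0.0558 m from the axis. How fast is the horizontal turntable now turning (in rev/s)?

ω_f ≈ 0.472 rev/s

No external torque acts about the axis; L_before = L_after.
Added inertia Σmr² = (0.129)(0.207)² + (0.241)(0.162)² + (0.169)(0.0558)² = 0.01238 kg·m²; I_f = 0.03970 + 0.01238 = 0.05208 kg·m².
ω_f = I_p ω_i / I_f = (0.03970)(0.619) / 0.05208 = 0.4719 rev/s.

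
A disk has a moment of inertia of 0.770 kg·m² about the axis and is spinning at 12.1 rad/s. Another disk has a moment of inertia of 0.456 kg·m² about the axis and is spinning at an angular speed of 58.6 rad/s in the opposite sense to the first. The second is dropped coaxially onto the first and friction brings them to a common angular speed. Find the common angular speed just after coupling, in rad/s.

|ω_f| ≈ 14.2 rad/s

No external torque acts about the common axis, so total angular momentum is conserved.
Taking A's sense as positive: L = (0.7700)(12.1) − (0.4560)(58.6) = -17.40 kg·m²·rad/s.
Combined I = 0.7700 + 0.4560 = 1.226 kg·m².
ω_f = L / I = -17.40 / 1.226 = -14.20 rad/s.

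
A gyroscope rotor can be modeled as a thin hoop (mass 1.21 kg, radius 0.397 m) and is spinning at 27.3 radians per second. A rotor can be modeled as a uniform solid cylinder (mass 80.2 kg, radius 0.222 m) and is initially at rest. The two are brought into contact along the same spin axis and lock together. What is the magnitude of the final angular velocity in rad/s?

|ω_f| ≈ 2.40 rad/s

No external torque acts about the common axis, so total angular momentum is conserved.
Moments of inertia: I_A = (1.21)(0.397)² = 0.1907 kg·m²; I_B = ½(80.2)(0.222)² = 1.976 kg·m².
Taking A's sense as positive: L = (0.1907)(27.3) = 5.206 kg·m²·rad/s.
Combined I = 0.1907 + 1.976 = 2.167 kg·m².
ω_f = L / I = 5.206 / 2.167 = 2.403 rad/s.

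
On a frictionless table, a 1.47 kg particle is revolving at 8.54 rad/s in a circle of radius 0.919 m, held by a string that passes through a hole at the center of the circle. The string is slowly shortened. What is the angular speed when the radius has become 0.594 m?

ω₂ ≈ 20.4 rad/s

No torque about the axis ⇒ m r₁² ω₁ = m r₂² ω₂.
ω₂ = ω₁ (r₁/r₂)² = (8.54)(0.919/0.594)² = 20.44 rad/s.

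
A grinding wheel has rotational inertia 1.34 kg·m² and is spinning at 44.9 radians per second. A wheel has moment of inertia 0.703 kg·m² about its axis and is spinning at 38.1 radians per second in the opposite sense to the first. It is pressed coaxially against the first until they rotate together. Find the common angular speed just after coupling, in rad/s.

No external torque acts about the common axis, so total angular momentum is conserved.
Taking A's sense as positive: L = (1.340)(44.9) − (0.7030)(38.1) = 33.38 kg·m²·rad/s.
Combined I = 1.340 + 0.7030 = 2.043 kg·m².
ω_f = L / I = 33.38 / 2.043 = 16.34 rad/s.

|ω_f| ≈ 16.3 rad/s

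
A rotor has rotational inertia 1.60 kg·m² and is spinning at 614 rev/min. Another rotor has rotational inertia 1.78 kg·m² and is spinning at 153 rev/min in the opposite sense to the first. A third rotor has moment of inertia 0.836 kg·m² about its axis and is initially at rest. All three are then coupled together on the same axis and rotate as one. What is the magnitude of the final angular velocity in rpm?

No external torque acts about the common axis, so total angular momentum is conserved.
Taking A's sense as positive: L = (1.600)(614) − (1.780)(153) = 710.1 kg·m²·rpm.
Combined I = 1.600 + 1.780 + 0.8360 = 4.216 kg·m².
ω_f = L / I = 710.1 / 4.216 = 168.4 rpm.

|ω_f| ≈ 168 rpm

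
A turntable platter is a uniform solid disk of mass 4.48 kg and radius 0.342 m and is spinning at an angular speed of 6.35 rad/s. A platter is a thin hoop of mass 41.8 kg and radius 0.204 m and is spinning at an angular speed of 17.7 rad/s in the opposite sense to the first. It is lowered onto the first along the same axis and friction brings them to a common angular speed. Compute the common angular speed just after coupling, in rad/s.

|ω_f| ≈ 14.6 rad/s

No external torque acts about the common axis, so total angular momentum is conserved.
Moments of inertia: I_A = ½(4.48)(0.342)² = 0.2620 kg·m²; I_B = (41.8)(0.204)² = 1.740 kg·m².
Taking A's sense as positive: L = (0.2620)(6.35) − (1.740)(17.7) = -29.13 kg·m²·rad/s.
Combined I = 0.2620 + 1.740 = 2.002 kg·m².
ω_f = L / I = -29.13 / 2.002 = -14.55 rad/s.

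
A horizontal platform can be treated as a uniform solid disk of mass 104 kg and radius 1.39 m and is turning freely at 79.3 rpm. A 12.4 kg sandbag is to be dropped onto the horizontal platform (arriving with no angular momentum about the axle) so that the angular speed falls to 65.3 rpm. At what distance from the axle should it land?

r ≈ 1.32 m

The added mass arrives with no angular momentum about the axle, and any external torque about the axle is negligible, so the system's angular momentum is conserved.
I_p = ½(104)(1.39)² = 100.5 kg·m².
I_p ω_i = (I_p + m r²) ω_f ⇒ m r² = I_p(ω_i/ω_f − 1) = 100.5(79.3/65.3 − 1) = 21.54 kg·m².
r = √(21.54/12.4) = 1.318 m.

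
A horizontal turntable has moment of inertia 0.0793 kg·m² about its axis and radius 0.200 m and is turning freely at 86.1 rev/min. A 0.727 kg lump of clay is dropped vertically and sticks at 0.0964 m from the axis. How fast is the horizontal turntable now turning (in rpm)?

ω_f ≈ 79.3 rpm

The added mass arrives with no angular momentum about the axis, and any external torque about the axis is negligible, so the system's angular momentum is conserved.
Added inertia Σmr² = (0.727)(0.0964)² = 0.006756 kg·m²; I_f = 0.07930 + 0.006756 = 0.08606 kg·m².
ω_f = I_p ω_i / I_f = (0.07930)(86.1) / 0.08606 = 79.34 rpm.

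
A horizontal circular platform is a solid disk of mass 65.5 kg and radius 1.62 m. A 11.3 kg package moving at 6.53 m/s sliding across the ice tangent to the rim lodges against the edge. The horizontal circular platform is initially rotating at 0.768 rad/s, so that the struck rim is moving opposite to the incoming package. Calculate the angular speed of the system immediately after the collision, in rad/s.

|ω_f| ≈ 0.463 rad/s

About the central axle the impulsive forces during the collision are internal, so angular momentum about that axis is conserved.
I_p = ½(65.5)(1.62)² = 85.95 kg·m². Taking the sense of the package's angular momentum as positive, L_{package} = m v R = (11.3)(6.53)(1.62) = 119.5 kg·m²/s.
L_i = −I_p ω_p + m v R = −(85.95)(0.768) + 119.5 = 53.53 kg·m²/s.
After sticking, I_f = I_p + m R² = 85.95 + (11.3)(1.62)² = 115.6 kg·m².
ω_f = L_i / I_f = 53.53 / 115.6 = 0.4630 rad/s.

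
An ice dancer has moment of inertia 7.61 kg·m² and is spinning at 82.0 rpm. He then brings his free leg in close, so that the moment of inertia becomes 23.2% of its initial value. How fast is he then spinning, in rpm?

ω₂ ≈ 353 rpm

With no external torque about the axis, L is conserved: I₁ω₁ = I₂ω₂.
I₂ = 0.232 × 7.61 = 1.766 kg·m².
ω₂ = I₁ω₁ / I₂ = (7.610)(82.0 rpm) / (1.766) = 353.4 rpm.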